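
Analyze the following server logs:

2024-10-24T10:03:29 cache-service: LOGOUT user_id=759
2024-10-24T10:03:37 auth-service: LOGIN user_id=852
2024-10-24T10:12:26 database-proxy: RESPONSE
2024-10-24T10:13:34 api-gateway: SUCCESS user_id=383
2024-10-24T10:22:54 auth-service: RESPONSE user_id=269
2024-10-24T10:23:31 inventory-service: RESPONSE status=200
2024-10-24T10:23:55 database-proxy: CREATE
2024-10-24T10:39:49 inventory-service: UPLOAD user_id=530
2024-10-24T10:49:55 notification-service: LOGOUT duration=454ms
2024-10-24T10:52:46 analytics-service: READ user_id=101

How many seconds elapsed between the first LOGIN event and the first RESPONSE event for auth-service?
1157

To find the time between events:

1. Locate the first LOGIN event for auth-service: 2024-10-24T10:03:37
2. Locate the first RESPONSE event for auth-service: 2024-10-24T10:22:54
3. Calculate the difference: 2024-10-24T10:22:54 - 2024-10-24T10:03:37 = 1157 seconds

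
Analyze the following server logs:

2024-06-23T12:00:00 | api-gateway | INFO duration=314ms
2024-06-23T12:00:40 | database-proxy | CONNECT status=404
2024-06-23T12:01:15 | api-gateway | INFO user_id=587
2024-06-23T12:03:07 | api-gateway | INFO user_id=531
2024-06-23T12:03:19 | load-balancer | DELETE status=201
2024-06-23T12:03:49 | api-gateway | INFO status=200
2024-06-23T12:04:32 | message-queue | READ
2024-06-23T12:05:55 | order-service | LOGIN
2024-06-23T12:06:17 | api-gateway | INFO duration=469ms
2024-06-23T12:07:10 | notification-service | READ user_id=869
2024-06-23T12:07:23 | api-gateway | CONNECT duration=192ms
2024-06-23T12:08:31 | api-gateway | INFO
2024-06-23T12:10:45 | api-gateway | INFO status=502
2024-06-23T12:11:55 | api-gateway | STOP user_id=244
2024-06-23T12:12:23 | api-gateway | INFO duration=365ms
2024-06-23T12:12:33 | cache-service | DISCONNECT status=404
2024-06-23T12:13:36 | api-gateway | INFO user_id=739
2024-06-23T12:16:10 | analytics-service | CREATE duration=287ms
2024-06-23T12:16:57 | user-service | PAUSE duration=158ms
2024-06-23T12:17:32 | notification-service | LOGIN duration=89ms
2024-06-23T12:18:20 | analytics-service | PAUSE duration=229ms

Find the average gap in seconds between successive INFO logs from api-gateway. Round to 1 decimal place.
102.0

To calculate average interval:

1. Find all INFO events for api-gateway in order
2. Calculate time gaps between consecutive events
3. Compute mean of gaps: 816 / 8 = 102.0 seconds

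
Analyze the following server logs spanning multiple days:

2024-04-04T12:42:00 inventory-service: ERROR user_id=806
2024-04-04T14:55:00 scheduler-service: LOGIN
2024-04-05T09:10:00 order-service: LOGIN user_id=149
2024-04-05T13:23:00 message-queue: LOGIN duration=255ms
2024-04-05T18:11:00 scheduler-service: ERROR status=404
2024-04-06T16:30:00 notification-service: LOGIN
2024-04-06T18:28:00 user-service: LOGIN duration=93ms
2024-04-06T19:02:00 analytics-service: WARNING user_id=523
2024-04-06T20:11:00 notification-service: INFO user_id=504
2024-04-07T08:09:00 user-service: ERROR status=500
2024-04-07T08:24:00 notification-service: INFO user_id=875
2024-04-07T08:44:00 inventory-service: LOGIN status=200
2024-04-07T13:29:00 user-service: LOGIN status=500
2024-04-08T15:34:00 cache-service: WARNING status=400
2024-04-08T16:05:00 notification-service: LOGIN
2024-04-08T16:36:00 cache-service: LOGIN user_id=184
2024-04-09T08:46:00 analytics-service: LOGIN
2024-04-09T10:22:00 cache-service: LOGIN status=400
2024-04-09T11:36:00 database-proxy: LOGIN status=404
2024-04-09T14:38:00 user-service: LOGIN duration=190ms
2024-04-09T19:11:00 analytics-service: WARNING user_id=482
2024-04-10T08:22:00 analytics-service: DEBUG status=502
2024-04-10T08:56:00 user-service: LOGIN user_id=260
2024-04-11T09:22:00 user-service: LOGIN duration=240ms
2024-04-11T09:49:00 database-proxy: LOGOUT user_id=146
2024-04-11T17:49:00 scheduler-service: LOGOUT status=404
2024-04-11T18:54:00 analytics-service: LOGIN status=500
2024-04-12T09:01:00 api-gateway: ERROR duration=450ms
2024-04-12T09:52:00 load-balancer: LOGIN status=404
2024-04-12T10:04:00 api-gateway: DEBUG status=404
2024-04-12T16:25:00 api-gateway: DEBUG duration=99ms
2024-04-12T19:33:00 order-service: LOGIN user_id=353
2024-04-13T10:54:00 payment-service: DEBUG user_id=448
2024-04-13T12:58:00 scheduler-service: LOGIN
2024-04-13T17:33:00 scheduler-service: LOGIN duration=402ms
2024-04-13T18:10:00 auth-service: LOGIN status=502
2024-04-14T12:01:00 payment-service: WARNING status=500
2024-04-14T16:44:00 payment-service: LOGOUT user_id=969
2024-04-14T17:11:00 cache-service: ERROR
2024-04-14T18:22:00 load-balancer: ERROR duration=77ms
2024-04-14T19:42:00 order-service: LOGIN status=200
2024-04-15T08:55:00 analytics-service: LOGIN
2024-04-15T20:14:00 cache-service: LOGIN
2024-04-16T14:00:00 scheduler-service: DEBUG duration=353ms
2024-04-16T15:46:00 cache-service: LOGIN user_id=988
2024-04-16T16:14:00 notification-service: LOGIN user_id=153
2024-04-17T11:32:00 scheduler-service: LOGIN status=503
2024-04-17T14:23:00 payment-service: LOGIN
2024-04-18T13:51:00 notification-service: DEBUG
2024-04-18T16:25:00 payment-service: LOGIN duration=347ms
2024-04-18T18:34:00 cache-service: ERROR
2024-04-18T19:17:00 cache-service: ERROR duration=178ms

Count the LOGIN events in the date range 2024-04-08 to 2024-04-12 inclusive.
11

To filter by date range:

1. Date range: 2024-04-08 through 2024-04-12, both dates inclusive
2. Filter for LOGIN events whose date falls in this range
3. Count matching events: 11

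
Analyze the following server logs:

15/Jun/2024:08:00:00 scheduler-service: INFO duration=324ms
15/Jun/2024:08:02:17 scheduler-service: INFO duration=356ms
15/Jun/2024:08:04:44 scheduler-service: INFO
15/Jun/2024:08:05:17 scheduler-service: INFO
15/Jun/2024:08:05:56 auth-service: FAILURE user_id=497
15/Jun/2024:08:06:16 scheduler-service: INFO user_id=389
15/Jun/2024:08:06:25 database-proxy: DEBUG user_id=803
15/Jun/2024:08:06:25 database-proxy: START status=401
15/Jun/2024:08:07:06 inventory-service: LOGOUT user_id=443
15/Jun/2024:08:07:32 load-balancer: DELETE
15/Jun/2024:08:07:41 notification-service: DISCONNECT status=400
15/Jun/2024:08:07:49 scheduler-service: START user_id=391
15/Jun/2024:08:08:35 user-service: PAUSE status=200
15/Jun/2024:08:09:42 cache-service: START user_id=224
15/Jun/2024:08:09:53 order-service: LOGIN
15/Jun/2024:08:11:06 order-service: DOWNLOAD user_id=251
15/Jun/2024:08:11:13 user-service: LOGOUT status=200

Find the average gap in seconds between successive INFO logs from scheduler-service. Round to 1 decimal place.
94.0

To calculate average interval:

1. Find all INFO events for scheduler-service in order
2. Calculate time gaps between consecutive events
3. Compute mean of gaps: 376 / 4 = 94.0 seconds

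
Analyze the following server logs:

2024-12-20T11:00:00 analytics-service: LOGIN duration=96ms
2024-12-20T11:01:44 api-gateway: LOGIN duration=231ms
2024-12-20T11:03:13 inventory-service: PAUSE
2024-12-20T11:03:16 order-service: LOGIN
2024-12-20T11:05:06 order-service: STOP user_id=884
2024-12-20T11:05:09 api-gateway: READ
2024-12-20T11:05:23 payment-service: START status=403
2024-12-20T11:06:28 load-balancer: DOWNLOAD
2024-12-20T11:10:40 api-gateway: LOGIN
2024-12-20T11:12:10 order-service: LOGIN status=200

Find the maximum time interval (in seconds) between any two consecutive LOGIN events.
444

To find the longest gap:

1. Extract all LOGIN events in chronological order
2. Calculate time differences between consecutive events
3. Find the maximum difference
4. Longest gap: 444 seconds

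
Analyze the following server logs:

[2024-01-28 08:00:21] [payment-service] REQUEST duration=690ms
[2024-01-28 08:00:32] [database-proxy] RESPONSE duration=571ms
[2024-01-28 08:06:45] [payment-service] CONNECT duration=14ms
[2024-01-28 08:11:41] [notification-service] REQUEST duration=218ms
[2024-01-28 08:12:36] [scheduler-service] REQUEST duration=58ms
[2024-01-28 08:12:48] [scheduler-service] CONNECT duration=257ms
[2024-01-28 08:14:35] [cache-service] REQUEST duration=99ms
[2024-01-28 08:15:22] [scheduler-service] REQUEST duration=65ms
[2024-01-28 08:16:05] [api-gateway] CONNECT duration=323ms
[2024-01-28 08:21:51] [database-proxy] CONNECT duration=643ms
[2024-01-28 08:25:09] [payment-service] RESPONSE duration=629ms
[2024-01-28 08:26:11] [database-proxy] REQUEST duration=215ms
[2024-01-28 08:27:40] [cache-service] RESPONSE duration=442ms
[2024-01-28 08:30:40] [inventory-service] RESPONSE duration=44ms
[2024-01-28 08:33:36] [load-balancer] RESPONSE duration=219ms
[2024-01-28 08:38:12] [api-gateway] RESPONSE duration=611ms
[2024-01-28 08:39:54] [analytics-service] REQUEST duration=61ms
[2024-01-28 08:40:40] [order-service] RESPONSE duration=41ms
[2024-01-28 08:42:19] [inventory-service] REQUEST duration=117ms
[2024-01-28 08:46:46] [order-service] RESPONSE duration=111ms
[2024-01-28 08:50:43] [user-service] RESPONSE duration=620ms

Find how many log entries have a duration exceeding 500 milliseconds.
6

To count timeouts:

1. Threshold: 500ms
2. Extract duration from each log entry
3. Count entries where duration > 500
4. Timeout count: 6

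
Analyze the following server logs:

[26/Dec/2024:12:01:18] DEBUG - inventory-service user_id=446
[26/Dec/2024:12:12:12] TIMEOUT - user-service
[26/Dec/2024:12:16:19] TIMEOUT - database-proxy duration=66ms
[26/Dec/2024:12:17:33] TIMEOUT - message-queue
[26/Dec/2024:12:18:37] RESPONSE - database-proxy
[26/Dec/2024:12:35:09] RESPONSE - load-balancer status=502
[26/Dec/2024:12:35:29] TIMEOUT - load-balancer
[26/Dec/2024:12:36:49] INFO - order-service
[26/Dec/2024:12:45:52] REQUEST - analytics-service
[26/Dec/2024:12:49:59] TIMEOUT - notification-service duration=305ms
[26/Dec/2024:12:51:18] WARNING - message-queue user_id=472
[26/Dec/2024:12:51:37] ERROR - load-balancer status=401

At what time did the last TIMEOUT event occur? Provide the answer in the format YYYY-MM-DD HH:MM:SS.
2024-12-26 12:49:59

To find the last event:

1. Filter for all TIMEOUT events
2. Sort by timestamp
3. Select the last one
4. Timestamp: 2024-12-26 12:49:59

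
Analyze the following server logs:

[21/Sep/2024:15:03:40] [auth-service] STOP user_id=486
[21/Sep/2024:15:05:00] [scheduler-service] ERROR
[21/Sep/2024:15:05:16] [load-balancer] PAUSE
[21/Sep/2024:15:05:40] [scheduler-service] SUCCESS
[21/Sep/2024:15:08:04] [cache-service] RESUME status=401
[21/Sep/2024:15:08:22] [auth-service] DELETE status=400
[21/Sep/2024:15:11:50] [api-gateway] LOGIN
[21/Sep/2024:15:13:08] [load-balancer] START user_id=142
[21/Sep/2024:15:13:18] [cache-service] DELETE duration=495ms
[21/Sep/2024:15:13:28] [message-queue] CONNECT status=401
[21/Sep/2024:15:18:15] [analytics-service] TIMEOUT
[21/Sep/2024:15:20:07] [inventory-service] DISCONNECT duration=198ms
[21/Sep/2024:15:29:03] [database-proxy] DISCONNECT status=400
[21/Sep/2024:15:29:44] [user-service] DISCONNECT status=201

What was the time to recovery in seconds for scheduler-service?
40

To calculate recovery time:

1. Find ERROR event for scheduler-service: 21/Sep/2024:15:05:00
2. Find next SUCCESS event for scheduler-service: 21/Sep/2024:15:05:40
3. Recovery time: 21/Sep/2024:15:05:40 - 21/Sep/2024:15:05:00 = 40 seconds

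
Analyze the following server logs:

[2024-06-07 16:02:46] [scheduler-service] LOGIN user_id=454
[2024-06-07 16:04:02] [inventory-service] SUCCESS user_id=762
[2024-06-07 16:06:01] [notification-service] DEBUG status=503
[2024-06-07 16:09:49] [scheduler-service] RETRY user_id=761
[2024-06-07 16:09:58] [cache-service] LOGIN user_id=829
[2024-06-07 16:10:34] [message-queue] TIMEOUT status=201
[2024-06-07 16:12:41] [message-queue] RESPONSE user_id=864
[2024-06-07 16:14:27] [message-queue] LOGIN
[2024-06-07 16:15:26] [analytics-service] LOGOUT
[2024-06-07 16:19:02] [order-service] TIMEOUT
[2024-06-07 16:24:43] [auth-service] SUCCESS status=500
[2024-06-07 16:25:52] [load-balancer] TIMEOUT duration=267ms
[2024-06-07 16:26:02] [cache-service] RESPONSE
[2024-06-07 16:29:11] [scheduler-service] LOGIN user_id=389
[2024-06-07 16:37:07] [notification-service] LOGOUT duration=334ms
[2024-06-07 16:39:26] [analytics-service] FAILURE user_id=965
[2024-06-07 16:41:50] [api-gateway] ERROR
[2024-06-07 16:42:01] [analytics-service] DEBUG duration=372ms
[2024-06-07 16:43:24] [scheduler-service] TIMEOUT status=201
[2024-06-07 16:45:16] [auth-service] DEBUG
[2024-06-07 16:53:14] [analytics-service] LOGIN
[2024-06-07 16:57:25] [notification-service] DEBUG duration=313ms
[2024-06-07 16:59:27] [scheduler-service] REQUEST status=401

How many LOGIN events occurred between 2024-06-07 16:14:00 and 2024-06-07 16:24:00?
1

To count events in the time window:

1. Window boundaries: 2024-06-07 16:14:00 to 2024-06-07 16:24:00
2. Filter for LOGIN events within this window
3. Count matching events: 1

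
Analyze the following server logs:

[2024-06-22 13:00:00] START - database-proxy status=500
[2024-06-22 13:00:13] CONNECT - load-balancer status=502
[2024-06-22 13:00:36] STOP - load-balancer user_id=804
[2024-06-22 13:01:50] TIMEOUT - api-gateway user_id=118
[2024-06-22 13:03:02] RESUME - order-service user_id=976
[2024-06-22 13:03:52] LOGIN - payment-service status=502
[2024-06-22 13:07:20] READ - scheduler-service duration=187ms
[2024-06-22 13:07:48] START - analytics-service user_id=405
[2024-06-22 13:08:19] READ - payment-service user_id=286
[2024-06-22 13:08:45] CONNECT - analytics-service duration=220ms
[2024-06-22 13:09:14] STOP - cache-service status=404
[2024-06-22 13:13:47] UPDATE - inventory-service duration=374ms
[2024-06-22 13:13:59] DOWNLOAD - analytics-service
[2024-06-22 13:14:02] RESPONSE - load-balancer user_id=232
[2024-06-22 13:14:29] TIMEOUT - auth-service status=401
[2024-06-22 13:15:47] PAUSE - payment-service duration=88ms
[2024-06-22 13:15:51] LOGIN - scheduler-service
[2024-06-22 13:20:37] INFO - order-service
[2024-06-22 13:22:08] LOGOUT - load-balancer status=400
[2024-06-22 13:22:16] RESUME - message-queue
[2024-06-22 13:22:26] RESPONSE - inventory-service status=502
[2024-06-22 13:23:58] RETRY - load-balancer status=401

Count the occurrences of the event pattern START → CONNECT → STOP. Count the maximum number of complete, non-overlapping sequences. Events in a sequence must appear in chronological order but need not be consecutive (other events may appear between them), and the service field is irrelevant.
2

To count sequences:

1. Look for pattern: START → CONNECT → STOP
2. Greedily scan the log in chronological order, matching each sequence element in turn (ignoring service)
3. Each time the full pattern completes, increment the count and restart matching from the next event
4. Complete non-overlapping sequences found: 2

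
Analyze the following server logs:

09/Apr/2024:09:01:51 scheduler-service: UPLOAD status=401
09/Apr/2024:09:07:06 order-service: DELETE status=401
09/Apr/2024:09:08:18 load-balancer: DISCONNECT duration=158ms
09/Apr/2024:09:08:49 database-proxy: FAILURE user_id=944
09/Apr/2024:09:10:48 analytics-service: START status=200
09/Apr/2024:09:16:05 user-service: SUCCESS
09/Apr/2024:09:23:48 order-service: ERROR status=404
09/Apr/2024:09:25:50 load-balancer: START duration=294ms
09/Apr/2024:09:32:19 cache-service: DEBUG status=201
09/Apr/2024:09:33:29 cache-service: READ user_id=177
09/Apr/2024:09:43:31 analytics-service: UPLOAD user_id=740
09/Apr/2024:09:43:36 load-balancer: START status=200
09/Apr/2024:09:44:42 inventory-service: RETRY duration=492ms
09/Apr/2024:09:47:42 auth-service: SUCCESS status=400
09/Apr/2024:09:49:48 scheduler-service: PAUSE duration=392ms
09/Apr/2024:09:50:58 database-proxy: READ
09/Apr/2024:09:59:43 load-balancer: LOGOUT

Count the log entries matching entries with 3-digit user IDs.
3

To find matching entries:

1. Pattern to match: entries with 3-digit user IDs
2. Scan each log entry for the pattern
3. Count matches: 3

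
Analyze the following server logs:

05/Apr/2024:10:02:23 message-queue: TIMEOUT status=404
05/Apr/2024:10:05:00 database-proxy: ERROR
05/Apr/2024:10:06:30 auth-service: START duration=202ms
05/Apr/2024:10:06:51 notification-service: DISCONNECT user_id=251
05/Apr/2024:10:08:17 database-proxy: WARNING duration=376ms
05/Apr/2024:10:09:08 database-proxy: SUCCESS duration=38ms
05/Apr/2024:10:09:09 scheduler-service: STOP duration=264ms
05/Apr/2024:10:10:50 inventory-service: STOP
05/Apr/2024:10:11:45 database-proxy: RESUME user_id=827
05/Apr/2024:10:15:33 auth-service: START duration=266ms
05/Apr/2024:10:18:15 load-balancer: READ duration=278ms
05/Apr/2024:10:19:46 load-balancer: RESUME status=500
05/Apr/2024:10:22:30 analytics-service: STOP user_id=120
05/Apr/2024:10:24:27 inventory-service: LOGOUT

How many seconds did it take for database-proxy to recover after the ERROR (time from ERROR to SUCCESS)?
248

To calculate recovery time:

1. Find ERROR event for database-proxy: 05/Apr/2024:10:05:00
2. Find next SUCCESS event for database-proxy: 05/Apr/2024:10:09:08
3. Recovery time: 05/Apr/2024:10:09:08 - 05/Apr/2024:10:05:00 = 248 seconds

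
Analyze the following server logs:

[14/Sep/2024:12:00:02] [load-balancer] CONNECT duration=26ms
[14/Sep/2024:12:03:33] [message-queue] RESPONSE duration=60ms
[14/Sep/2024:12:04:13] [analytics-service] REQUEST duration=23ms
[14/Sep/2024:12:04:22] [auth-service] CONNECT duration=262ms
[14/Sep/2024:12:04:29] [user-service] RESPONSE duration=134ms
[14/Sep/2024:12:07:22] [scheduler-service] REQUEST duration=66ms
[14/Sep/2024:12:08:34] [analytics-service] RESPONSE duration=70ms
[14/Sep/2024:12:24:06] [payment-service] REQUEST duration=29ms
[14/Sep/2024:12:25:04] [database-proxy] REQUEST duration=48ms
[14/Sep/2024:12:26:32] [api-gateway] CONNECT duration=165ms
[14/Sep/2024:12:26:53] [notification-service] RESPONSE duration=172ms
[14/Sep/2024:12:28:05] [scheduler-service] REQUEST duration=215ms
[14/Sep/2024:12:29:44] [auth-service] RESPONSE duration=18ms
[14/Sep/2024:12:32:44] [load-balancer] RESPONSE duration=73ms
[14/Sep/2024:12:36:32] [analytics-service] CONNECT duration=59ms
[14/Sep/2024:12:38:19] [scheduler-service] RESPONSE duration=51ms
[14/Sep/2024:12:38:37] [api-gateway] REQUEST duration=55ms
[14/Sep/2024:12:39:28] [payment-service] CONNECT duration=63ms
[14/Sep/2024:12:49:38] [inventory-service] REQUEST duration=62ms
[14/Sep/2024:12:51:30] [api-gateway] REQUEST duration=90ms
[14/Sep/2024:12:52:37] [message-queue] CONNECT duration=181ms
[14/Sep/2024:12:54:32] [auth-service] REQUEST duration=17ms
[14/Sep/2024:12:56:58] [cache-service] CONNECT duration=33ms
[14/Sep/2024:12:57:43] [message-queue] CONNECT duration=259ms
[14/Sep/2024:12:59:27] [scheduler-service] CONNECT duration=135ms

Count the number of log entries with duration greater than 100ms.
8

To count timeouts:

1. Threshold: 100ms
2. Extract duration from each log entry
3. Count entries where duration > 100
4. Timeout count: 8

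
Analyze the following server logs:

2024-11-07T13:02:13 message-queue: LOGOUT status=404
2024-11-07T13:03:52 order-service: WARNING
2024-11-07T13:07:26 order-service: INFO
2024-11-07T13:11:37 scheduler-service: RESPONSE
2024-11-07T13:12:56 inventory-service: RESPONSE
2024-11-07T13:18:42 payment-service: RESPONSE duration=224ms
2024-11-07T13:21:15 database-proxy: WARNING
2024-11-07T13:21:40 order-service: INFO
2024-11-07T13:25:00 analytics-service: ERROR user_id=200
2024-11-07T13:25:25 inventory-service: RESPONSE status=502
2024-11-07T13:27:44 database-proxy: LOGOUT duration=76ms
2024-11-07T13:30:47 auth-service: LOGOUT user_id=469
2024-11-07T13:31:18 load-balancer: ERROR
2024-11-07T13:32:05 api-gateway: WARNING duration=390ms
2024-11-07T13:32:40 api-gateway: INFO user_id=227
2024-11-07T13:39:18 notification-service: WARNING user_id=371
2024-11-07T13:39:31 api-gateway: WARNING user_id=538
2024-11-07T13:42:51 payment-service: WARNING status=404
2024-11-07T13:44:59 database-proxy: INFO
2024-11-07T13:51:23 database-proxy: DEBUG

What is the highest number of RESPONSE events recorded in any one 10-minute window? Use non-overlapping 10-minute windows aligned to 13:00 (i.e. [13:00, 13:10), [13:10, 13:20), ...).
3

To find the burst window:

1. Divide the log period into non-overlapping 10-minute windows starting at 13:00
2. Count RESPONSE events in each window
3. Find the window with maximum count
4. Maximum events in a window: 3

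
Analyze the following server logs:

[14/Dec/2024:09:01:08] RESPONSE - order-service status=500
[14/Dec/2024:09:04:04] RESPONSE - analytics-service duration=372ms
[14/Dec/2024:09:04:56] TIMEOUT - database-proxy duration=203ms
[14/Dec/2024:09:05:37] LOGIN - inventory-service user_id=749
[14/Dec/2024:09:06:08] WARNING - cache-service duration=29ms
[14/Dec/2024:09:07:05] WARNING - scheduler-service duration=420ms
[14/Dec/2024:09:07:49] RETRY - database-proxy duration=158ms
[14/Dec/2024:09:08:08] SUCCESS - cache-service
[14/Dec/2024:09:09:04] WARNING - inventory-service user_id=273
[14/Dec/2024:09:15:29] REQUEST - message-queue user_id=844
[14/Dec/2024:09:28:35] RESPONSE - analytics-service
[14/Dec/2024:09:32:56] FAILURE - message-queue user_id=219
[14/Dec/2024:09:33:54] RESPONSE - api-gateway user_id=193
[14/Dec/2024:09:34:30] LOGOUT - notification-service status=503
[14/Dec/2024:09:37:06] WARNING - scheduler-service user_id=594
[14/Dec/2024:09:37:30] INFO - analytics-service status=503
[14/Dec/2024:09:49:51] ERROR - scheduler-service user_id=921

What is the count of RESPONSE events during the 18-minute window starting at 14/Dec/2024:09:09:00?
0

To count events in the time window:

1. Window boundaries: 14/Dec/2024:09:09:00 to 14/Dec/2024:09:27:00
2. Filter for RESPONSE events within this window
3. Count matching events: 0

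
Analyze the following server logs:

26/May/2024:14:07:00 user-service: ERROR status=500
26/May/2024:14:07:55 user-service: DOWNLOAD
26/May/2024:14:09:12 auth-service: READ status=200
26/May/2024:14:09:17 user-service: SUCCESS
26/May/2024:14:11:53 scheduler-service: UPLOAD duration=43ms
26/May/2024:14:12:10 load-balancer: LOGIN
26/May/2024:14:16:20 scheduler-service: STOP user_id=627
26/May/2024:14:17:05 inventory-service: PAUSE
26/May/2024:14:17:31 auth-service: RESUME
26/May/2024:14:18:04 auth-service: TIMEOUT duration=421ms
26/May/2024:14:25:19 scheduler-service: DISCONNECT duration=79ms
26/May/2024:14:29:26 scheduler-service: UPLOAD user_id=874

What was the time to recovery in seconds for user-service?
137

To calculate recovery time:

1. Find ERROR event for user-service: 26/May/2024:14:07:00
2. Find next SUCCESS event for user-service: 26/May/2024:14:09:17
3. Recovery time: 26/May/2024:14:09:17 - 26/May/2024:14:07:00 = 137 seconds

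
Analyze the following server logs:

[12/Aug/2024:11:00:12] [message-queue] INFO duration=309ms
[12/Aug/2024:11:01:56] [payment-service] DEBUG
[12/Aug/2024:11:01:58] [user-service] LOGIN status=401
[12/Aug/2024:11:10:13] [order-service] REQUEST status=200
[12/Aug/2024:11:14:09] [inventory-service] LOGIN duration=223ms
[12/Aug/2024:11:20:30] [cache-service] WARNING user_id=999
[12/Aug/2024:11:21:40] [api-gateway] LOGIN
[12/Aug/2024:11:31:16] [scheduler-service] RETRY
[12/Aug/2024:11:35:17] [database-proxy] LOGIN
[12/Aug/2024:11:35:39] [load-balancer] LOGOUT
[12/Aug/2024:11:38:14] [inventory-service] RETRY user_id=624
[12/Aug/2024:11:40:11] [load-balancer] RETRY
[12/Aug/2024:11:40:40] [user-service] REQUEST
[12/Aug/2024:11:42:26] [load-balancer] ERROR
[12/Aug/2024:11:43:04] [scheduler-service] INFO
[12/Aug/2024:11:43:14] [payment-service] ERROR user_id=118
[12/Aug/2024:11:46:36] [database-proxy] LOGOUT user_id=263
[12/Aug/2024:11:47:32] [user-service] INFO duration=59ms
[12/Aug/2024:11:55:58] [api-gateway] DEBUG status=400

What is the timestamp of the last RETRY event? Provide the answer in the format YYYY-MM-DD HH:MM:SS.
2024-08-12 11:40:11

To find the last event:

1. Filter for all RETRY events
2. Sort by timestamp
3. Select the last one
4. Timestamp: 2024-08-12 11:40:11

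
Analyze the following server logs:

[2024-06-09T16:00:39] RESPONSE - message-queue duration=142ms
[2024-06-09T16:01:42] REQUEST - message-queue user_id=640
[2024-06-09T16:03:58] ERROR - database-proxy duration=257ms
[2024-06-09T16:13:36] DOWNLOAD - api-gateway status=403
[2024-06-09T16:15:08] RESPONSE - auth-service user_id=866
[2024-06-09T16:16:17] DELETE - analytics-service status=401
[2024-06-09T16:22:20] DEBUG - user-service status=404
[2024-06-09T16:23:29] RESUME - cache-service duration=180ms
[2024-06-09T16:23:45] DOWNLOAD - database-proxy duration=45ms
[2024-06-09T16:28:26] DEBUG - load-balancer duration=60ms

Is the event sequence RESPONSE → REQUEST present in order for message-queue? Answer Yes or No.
Yes

To verify sequence order:

1. Find all events in sequence RESPONSE → REQUEST for message-queue
2. Extract their timestamps
3. Check if timestamps are in ascending order
4. Result: Yes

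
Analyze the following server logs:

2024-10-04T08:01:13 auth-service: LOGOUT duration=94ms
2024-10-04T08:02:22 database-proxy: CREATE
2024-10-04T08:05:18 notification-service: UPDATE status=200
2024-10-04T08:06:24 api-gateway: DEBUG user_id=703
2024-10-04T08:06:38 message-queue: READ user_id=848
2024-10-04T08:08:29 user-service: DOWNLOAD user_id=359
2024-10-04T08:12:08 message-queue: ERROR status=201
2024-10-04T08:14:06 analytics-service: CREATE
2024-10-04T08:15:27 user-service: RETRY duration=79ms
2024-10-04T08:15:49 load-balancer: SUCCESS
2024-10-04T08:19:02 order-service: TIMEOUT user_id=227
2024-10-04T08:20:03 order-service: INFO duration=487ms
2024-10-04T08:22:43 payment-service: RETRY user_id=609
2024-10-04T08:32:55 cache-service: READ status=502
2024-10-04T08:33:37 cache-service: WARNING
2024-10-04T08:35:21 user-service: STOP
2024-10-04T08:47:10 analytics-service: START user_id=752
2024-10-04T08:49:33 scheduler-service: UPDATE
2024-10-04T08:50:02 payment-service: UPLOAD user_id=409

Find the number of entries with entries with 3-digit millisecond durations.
1

To find matching entries:

1. Pattern to match: entries with 3-digit millisecond durations
2. Scan each log entry for the pattern
3. Count matches: 1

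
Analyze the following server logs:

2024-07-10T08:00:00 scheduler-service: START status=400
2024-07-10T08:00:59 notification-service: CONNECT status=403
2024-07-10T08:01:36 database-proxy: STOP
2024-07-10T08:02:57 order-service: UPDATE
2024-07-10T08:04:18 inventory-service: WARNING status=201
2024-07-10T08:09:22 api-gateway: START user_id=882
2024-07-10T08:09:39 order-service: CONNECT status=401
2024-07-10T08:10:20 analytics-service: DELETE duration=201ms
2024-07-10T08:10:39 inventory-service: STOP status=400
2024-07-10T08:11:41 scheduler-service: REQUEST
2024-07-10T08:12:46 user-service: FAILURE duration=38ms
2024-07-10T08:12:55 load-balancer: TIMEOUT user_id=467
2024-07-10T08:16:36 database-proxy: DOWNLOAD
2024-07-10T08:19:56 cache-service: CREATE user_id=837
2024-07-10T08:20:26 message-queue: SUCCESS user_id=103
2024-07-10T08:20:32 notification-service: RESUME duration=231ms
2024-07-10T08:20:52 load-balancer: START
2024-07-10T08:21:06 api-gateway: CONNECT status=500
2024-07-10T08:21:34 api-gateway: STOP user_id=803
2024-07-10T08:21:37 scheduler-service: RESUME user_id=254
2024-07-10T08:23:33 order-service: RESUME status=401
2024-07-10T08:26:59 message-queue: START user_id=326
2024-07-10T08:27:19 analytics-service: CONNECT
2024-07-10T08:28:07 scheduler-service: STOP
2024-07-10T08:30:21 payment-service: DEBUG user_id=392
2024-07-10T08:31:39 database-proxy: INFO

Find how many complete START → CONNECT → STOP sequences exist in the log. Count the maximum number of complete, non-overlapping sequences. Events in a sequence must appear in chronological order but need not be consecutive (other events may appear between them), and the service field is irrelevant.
4

To count sequences:

1. Look for pattern: START → CONNECT → STOP
2. Greedily scan the log in chronological order, matching each sequence element in turn (ignoring service)
3. Each time the full pattern completes, increment the count and restart matching from the next event
4. Complete non-overlapping sequences found: 4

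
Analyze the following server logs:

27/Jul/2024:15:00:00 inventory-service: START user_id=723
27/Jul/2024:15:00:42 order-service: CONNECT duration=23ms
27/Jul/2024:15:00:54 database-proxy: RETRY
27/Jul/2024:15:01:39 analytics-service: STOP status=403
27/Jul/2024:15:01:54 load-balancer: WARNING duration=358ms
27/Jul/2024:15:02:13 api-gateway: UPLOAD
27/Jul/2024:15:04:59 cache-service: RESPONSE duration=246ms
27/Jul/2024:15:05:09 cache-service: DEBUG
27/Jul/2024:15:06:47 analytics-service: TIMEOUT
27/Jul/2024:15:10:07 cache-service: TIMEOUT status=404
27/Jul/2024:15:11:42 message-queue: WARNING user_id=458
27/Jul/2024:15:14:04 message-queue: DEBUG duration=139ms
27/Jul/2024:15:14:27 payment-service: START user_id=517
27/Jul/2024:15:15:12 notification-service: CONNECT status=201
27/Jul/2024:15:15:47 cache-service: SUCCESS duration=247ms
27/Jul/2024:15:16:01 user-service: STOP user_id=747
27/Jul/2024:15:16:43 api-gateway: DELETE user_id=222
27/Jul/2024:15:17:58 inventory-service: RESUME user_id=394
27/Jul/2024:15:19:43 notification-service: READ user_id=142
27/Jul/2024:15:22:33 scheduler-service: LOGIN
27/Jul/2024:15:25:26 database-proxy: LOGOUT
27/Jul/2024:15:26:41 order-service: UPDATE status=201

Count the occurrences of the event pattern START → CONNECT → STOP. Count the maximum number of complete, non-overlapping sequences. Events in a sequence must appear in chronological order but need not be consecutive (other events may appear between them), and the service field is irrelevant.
2

To count sequences:

1. Look for pattern: START → CONNECT → STOP
2. Greedily scan the log in chronological order, matching each sequence element in turn (ignoring service)
3. Each time the full pattern completes, increment the count and restart matching from the next event
4. Complete non-overlapping sequences found: 2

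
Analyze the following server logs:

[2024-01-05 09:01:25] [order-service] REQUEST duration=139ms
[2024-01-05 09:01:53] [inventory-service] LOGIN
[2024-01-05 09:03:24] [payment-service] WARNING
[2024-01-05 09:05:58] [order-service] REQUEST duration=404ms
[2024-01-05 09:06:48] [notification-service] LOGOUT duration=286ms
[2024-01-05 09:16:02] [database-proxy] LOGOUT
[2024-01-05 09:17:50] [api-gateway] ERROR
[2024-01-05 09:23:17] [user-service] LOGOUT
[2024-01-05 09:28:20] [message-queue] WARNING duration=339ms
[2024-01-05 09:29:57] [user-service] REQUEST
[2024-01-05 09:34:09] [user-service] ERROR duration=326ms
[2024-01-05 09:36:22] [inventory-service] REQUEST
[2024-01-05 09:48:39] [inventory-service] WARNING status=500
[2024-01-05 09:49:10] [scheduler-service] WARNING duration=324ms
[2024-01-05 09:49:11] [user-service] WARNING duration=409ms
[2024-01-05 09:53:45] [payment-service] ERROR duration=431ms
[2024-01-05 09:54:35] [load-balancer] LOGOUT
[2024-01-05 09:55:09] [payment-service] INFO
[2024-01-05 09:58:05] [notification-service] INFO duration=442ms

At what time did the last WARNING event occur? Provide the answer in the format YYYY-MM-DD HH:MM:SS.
2024-01-05 09:49:11

To find the last event:

1. Filter for all WARNING events
2. Sort by timestamp
3. Select the last one
4. Timestamp: 2024-01-05 09:49:11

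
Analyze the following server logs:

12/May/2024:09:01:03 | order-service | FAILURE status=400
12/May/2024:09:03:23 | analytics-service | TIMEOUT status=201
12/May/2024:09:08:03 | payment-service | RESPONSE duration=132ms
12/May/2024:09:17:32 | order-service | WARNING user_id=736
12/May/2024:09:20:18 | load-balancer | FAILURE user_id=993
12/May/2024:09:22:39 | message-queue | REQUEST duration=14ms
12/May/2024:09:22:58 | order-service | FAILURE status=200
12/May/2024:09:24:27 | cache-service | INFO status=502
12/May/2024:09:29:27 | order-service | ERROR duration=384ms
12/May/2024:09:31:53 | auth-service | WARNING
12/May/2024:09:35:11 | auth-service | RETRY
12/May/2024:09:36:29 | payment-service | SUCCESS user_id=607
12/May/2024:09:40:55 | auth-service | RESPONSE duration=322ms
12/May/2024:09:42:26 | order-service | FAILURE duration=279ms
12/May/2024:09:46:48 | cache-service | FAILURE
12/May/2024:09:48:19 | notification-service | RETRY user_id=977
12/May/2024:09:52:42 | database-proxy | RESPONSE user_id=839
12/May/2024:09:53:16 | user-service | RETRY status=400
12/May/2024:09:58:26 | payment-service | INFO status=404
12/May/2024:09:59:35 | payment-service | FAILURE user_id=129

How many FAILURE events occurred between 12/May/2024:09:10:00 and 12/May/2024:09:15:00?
0

To count events in the time window:

1. Window boundaries: 12/May/2024:09:10:00 to 12/May/2024:09:15:00
2. Filter for FAILURE events within this window
3. Count matching events: 0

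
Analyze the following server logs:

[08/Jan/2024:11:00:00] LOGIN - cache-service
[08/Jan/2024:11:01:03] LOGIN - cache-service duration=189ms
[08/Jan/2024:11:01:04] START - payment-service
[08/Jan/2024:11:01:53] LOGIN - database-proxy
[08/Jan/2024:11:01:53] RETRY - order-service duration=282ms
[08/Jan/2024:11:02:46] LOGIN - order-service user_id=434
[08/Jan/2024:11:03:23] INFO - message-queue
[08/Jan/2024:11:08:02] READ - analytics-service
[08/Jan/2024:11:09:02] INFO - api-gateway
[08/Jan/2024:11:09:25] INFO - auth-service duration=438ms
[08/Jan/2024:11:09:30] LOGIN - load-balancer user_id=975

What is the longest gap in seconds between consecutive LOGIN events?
404

To find the longest gap:

1. Extract all LOGIN events in chronological order
2. Calculate time differences between consecutive events
3. Find the maximum difference
4. Longest gap: 404 seconds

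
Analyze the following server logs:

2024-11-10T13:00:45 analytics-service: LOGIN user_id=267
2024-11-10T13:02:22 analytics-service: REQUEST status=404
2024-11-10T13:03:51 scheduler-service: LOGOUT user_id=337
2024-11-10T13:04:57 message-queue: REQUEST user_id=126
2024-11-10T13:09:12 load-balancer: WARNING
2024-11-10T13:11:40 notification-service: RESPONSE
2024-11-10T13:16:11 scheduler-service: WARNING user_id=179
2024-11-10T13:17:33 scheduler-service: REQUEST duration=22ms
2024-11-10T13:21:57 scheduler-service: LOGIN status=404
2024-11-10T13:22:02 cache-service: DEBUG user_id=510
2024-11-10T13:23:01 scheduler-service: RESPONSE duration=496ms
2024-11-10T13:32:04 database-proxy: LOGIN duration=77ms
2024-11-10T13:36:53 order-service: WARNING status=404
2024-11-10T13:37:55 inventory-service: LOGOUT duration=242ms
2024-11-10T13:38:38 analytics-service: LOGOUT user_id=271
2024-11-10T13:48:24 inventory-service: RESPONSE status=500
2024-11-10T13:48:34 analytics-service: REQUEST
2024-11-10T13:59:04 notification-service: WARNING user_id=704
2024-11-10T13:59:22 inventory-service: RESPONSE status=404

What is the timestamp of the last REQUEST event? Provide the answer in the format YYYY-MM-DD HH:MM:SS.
2024-11-10 13:48:34

To find the last event:

1. Filter for all REQUEST events
2. Sort by timestamp
3. Select the last one
4. Timestamp: 2024-11-10 13:48:34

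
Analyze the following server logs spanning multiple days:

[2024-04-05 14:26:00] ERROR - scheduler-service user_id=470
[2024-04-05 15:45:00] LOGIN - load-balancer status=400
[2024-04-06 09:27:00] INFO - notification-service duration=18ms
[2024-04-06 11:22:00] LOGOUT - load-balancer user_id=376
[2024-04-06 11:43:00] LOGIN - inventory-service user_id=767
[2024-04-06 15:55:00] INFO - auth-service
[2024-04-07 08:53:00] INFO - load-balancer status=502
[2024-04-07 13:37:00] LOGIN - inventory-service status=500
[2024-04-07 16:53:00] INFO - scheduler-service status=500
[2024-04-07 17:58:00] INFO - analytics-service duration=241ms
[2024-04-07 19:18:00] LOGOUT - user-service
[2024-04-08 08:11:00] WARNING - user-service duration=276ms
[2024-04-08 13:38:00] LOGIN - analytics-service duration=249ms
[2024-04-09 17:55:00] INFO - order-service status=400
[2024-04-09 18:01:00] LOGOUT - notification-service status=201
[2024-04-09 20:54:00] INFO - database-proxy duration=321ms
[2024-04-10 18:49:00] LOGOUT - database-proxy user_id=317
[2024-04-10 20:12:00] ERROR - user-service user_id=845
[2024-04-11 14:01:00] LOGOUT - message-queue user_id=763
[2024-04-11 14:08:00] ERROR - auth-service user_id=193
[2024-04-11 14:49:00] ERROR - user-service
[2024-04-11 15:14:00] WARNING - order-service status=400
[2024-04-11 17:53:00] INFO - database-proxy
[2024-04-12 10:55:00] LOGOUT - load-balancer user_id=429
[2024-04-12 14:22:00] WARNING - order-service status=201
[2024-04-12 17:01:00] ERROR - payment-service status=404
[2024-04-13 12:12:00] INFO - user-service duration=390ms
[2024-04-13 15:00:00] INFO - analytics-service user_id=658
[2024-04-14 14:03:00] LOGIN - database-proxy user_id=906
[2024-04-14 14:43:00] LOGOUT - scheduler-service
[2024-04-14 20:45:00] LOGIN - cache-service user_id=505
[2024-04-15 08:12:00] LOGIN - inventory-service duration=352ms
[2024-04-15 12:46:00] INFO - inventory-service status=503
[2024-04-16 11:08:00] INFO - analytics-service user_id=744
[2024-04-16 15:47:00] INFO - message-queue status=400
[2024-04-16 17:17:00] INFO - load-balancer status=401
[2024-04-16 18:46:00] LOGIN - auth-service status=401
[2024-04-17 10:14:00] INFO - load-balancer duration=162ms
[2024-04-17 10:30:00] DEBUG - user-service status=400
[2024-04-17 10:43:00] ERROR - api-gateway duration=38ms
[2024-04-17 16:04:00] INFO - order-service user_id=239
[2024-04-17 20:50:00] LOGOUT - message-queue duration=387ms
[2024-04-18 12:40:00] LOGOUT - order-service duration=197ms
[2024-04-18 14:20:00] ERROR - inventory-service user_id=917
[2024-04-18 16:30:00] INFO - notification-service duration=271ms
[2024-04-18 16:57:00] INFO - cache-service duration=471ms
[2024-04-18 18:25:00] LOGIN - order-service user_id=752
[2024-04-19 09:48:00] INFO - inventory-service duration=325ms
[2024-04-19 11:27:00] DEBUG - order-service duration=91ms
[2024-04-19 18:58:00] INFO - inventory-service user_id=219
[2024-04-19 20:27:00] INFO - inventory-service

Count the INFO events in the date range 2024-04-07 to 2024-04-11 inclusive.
6

To filter by date range:

1. Date range: 2024-04-07 through 2024-04-11, both dates inclusive
2. Filter for INFO events whose date falls in this range
3. Count matching events: 6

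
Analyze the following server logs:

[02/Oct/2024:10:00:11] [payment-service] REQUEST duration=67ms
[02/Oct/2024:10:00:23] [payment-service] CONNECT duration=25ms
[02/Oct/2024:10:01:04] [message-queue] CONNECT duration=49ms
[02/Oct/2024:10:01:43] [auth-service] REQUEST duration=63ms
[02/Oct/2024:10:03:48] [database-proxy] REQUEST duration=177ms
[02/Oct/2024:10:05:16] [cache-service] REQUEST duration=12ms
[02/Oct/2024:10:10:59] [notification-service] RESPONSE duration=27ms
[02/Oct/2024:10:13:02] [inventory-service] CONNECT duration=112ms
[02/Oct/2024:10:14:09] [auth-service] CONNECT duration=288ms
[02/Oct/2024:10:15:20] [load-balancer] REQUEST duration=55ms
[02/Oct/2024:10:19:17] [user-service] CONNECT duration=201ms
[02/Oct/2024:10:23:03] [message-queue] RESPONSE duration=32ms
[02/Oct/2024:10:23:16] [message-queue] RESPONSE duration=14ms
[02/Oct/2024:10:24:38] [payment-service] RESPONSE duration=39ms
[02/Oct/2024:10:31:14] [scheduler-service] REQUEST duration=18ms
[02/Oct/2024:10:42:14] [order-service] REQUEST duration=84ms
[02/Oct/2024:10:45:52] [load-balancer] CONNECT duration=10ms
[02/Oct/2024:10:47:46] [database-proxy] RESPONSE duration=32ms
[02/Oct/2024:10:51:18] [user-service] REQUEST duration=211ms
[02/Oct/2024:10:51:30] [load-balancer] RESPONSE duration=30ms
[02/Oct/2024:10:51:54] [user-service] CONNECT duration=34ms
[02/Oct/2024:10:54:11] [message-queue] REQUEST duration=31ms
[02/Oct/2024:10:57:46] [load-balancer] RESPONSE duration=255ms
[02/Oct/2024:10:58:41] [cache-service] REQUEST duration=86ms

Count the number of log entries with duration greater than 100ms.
6

To count timeouts:

1. Threshold: 100ms
2. Extract duration from each log entry
3. Count entries where duration > 100
4. Timeout count: 6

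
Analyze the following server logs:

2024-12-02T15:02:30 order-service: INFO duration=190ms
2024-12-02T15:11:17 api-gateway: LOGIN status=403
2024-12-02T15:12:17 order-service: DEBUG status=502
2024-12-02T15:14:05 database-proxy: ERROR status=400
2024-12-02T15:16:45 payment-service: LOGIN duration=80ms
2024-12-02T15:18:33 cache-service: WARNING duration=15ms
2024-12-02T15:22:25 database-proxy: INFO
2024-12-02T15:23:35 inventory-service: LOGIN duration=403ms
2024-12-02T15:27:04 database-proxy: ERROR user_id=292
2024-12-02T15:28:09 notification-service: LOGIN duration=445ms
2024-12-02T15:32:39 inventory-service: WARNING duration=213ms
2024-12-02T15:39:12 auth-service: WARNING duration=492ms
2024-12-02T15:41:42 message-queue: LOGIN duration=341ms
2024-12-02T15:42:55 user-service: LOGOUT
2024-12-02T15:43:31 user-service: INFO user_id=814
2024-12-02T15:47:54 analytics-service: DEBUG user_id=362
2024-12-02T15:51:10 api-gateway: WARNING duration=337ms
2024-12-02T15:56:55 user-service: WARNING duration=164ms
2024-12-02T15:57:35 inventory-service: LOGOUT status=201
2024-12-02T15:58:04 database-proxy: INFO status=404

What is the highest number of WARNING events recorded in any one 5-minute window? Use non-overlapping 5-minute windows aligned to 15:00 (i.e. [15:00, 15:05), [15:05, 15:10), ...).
1

To find the burst window:

1. Divide the log period into non-overlapping 5-minute windows starting at 15:00
2. Count WARNING events in each window
3. Find the window with maximum count
4. Maximum events in a window: 1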